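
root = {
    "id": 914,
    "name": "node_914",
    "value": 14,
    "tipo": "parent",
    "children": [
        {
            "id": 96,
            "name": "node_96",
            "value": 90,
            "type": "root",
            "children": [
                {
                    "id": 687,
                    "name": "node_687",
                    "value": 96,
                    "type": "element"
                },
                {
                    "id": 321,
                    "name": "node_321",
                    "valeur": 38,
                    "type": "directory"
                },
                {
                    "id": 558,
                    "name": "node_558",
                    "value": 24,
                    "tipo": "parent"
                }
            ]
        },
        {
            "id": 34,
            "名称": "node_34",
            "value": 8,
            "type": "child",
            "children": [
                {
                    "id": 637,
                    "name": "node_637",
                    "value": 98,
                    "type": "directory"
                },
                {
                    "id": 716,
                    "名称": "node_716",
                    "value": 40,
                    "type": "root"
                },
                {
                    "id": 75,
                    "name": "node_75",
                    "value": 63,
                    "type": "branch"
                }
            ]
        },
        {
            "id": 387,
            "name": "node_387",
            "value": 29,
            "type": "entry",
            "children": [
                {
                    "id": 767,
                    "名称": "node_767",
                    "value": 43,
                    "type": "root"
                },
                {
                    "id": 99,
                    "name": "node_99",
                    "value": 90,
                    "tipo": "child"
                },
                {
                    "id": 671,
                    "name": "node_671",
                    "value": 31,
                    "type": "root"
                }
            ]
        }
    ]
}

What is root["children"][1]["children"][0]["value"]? 98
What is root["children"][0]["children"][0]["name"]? "node_687"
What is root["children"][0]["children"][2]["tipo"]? "parent"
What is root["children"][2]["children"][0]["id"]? 767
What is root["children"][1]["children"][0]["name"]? "node_637"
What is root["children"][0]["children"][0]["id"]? 687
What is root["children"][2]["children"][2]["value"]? 31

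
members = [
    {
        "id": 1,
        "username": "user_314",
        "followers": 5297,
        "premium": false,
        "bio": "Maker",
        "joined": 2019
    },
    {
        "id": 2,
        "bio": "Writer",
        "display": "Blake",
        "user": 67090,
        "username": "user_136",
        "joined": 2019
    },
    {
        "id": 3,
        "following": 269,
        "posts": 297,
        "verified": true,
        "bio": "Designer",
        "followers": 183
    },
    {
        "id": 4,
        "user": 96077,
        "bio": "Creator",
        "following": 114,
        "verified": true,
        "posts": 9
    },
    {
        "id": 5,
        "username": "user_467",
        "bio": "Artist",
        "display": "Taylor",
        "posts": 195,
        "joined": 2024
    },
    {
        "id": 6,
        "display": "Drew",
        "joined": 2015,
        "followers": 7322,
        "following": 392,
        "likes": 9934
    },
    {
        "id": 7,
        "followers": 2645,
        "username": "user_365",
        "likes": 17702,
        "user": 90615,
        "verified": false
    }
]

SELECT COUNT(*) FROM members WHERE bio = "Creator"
1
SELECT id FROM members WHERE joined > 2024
[]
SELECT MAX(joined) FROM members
2024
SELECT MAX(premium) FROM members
False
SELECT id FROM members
[1, 2, 3, 4, 5, 6, 7]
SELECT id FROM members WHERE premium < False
[]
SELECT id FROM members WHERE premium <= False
[1]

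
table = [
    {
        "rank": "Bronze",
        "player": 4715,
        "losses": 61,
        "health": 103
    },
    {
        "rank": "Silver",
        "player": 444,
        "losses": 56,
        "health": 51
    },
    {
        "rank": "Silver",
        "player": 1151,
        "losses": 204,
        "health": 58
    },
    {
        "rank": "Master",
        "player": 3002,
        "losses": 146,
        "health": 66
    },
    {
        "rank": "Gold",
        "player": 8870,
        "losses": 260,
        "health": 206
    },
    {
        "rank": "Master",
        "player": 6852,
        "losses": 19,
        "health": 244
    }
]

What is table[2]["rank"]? "Silver"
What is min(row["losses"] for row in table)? 19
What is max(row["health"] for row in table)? 244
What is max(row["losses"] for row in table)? 260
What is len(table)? 6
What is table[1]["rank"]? "Silver"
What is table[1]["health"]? 51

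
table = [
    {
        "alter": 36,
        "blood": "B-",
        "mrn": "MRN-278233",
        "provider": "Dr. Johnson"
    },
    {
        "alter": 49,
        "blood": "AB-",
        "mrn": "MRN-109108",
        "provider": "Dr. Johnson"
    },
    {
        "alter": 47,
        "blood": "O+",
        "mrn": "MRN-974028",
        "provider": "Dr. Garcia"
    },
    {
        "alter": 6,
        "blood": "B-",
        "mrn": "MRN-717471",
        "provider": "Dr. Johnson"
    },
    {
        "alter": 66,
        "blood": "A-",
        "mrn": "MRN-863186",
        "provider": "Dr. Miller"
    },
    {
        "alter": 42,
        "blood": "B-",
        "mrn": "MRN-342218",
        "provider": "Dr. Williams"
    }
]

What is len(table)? 6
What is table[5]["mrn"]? "MRN-342218"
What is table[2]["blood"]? "O+"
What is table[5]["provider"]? "Dr. Williams"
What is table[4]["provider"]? "Dr. Miller"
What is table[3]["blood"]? "B-"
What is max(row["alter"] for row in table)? 66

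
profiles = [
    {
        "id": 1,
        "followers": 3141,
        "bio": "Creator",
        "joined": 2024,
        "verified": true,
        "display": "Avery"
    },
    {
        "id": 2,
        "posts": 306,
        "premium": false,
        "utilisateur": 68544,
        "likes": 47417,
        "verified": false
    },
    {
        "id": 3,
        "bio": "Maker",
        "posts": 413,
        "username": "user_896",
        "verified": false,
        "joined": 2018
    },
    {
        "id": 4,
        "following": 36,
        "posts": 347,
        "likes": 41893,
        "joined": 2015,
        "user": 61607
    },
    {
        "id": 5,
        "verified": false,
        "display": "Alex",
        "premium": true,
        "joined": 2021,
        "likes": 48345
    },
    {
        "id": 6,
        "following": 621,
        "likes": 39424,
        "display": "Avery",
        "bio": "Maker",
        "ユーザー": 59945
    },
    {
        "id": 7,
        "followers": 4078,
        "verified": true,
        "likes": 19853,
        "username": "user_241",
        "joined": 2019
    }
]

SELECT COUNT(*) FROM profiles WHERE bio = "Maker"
2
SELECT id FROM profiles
[1, 2, 3, 4, 5, 6, 7]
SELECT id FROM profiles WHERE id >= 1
[1, 2, 3, 4, 5, 6, 7]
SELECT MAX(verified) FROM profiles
True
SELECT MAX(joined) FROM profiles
2024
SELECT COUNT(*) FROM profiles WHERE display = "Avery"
2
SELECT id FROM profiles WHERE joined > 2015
[1, 3, 5, 7]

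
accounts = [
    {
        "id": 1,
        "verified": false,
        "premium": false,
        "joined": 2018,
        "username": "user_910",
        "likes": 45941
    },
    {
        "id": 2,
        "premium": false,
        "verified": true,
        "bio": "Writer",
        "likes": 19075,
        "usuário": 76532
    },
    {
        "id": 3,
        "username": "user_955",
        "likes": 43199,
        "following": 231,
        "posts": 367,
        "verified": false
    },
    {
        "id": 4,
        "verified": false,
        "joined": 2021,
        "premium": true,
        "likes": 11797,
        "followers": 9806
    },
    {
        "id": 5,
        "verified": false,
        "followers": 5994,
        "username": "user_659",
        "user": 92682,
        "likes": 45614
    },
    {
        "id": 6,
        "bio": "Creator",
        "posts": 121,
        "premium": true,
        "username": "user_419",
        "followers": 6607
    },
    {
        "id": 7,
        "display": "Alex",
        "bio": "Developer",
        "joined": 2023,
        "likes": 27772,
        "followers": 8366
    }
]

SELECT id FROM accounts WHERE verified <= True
[1, 2, 3, 4, 5]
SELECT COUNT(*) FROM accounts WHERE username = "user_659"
1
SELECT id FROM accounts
[1, 2, 3, 4, 5, 6, 7]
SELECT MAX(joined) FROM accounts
2023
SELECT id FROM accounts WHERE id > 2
[3, 4, 5, 6, 7]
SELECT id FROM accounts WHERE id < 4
[1, 2, 3]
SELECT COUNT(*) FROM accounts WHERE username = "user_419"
1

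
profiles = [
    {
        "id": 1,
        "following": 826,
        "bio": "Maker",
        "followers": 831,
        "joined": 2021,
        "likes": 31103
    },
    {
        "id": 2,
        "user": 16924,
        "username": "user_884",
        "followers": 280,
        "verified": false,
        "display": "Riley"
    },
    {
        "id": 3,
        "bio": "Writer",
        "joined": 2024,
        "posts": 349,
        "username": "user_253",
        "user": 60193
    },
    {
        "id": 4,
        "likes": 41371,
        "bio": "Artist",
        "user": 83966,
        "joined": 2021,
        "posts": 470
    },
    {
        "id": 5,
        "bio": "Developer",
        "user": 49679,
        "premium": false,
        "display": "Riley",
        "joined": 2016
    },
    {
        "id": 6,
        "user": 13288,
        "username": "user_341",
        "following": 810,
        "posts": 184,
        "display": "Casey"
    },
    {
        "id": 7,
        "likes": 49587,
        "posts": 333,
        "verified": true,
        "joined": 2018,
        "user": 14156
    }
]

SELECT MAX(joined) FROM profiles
2024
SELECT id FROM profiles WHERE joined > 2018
[1, 3, 4]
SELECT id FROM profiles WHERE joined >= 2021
[1, 3, 4]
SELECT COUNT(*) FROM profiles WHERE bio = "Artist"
1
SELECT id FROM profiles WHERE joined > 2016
[1, 3, 4, 7]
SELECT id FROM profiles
[1, 2, 3, 4, 5, 6, 7]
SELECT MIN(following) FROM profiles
810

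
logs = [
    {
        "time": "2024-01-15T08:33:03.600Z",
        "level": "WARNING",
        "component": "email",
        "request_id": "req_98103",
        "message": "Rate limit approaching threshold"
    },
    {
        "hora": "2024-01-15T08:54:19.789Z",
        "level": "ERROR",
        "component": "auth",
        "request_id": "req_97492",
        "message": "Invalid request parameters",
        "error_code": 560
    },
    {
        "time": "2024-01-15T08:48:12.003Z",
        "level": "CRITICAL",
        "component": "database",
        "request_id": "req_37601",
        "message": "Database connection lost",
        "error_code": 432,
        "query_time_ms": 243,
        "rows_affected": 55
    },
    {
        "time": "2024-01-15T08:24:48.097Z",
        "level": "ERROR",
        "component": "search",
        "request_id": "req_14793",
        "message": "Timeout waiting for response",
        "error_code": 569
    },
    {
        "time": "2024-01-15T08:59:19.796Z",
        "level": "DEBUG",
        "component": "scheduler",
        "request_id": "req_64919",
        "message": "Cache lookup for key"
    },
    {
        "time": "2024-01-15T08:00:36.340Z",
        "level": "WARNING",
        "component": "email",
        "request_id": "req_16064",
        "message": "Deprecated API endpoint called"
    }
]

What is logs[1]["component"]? "auth"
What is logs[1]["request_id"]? "req_97492"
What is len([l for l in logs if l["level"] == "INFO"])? 0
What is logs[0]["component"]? "email"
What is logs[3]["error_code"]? 569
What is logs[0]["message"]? "Rate limit approaching threshold"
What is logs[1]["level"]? "ERROR"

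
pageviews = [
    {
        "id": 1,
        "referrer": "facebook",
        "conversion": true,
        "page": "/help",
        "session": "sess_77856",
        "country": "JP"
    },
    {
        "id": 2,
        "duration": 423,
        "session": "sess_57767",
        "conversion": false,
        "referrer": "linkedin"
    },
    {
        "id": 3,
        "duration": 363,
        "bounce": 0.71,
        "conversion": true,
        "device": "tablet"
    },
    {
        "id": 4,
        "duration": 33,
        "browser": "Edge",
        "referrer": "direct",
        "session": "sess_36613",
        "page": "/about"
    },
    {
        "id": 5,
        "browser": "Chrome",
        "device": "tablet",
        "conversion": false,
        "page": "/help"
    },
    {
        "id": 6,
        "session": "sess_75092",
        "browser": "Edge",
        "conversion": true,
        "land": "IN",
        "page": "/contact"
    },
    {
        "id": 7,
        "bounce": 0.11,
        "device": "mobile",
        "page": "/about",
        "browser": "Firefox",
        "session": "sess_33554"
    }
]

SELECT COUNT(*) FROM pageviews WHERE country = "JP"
1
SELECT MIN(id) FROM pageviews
1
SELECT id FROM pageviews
[1, 2, 3, 4, 5, 6, 7]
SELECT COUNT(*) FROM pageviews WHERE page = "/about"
2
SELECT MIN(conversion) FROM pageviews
False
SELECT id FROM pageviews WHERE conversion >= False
[1, 2, 3, 5, 6]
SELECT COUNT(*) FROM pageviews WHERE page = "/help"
2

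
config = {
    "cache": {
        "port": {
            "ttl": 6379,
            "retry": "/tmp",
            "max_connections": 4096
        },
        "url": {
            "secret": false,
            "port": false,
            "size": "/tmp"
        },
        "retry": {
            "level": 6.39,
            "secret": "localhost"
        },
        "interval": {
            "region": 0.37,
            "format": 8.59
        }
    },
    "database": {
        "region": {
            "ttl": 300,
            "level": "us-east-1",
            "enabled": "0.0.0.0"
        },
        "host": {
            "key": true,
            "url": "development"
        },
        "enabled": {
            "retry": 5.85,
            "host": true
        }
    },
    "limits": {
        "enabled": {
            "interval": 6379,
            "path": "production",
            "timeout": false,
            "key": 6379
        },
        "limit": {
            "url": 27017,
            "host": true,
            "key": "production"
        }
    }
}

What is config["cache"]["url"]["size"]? "/tmp"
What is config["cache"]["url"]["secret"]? False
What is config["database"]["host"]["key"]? True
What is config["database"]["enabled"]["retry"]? 5.85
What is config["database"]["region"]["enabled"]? "0.0.0.0"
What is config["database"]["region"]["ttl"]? 300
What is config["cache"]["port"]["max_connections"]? 4096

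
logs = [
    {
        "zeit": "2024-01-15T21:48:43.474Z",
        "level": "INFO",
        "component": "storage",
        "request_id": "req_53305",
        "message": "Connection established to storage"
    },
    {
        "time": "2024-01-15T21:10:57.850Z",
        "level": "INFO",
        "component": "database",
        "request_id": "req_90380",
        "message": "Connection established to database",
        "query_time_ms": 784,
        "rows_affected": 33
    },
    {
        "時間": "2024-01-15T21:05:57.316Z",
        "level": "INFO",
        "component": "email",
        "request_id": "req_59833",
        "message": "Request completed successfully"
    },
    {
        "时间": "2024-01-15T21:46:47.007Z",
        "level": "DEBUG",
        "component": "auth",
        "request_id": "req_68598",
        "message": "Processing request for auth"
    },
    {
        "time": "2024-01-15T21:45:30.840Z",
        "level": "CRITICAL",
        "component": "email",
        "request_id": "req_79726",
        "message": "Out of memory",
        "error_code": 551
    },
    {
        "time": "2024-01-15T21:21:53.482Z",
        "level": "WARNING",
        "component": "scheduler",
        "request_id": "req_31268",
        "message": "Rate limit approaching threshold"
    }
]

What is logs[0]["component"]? "storage"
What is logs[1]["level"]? "INFO"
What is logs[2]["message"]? "Request completed successfully"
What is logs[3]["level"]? "DEBUG"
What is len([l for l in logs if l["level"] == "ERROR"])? 0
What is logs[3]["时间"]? "2024-01-15T21:46:47.007Z"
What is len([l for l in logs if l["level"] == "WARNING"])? 1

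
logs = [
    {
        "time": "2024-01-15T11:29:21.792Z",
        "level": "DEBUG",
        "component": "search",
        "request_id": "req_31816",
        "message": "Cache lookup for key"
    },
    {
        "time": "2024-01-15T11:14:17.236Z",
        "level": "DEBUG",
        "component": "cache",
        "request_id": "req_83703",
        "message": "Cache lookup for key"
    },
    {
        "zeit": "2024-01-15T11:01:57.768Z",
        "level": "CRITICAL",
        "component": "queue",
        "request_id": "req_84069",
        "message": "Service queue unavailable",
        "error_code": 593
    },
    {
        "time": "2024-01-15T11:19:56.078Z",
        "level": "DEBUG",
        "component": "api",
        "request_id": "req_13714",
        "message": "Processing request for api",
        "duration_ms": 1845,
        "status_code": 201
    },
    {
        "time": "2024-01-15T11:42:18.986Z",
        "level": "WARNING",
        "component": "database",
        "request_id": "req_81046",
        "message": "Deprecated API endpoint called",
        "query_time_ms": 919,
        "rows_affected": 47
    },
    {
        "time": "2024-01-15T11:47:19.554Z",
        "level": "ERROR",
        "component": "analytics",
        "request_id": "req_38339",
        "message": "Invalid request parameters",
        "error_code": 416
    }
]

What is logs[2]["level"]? "CRITICAL"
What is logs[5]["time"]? "2024-01-15T11:47:19.554Z"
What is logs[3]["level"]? "DEBUG"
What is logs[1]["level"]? "DEBUG"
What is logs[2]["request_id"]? "req_84069"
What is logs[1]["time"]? "2024-01-15T11:14:17.236Z"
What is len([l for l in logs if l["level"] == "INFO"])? 0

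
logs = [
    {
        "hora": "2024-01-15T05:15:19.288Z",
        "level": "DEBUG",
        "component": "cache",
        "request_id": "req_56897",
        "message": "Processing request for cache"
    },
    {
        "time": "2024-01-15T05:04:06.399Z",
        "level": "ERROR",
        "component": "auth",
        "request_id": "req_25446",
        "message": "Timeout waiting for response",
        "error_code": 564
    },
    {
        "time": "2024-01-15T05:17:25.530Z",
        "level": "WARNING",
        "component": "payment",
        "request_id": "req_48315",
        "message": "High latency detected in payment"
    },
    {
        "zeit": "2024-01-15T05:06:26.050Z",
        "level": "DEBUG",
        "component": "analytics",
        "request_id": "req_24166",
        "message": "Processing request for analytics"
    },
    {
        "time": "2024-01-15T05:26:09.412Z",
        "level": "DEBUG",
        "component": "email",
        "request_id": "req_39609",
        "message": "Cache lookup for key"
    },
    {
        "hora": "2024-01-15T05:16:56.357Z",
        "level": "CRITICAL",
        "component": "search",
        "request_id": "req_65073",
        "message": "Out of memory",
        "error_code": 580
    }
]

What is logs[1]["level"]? "ERROR"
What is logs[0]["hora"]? "2024-01-15T05:15:19.288Z"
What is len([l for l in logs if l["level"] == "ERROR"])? 1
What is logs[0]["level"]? "DEBUG"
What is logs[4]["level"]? "DEBUG"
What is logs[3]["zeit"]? "2024-01-15T05:06:26.050Z"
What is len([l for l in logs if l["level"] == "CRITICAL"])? 1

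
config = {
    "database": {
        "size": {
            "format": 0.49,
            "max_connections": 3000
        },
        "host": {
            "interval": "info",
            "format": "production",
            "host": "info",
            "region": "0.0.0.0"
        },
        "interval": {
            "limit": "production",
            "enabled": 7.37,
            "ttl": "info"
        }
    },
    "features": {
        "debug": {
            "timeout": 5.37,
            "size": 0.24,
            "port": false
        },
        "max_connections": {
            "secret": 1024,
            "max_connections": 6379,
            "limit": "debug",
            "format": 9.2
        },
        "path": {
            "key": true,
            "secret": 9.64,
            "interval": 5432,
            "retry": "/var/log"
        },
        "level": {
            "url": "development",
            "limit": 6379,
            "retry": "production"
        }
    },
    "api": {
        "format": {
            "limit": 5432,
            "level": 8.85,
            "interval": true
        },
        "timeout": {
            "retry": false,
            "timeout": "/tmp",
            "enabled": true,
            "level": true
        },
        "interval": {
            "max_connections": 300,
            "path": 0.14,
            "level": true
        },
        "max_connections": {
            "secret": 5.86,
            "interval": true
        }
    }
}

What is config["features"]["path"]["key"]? True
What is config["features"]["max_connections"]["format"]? 9.2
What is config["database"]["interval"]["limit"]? "production"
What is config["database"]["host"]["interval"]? "info"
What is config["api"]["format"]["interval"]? True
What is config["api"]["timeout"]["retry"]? False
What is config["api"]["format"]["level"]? 8.85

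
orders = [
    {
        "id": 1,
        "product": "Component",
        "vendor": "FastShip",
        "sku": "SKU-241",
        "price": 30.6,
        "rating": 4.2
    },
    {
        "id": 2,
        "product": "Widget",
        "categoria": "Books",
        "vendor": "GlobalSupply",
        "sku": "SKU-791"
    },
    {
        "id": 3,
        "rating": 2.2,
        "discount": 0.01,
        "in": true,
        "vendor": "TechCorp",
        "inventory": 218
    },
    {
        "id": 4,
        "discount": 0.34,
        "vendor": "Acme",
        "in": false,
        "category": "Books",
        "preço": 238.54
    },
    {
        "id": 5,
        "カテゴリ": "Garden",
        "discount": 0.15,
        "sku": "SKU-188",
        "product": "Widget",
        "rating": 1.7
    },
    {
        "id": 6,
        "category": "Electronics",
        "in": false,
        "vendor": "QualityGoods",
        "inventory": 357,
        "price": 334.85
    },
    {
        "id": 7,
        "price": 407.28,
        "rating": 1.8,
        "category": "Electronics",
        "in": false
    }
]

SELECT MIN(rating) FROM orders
1.7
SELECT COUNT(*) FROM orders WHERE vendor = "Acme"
1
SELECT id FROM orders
[1, 2, 3, 4, 5, 6, 7]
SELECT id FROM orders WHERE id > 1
[2, 3, 4, 5, 6, 7]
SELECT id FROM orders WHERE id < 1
[]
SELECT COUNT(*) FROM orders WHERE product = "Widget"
2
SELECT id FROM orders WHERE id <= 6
[1, 2, 3, 4, 5, 6]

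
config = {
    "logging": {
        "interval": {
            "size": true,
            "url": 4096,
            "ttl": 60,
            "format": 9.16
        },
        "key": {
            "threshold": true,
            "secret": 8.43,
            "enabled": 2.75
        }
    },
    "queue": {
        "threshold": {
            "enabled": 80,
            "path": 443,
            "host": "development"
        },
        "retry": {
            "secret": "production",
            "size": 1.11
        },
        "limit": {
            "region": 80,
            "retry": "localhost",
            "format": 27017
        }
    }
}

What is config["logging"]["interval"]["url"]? 4096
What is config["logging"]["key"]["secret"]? 8.43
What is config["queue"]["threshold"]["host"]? "development"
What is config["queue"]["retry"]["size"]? 1.11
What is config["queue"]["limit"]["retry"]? "localhost"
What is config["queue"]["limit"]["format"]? 27017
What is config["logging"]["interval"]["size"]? True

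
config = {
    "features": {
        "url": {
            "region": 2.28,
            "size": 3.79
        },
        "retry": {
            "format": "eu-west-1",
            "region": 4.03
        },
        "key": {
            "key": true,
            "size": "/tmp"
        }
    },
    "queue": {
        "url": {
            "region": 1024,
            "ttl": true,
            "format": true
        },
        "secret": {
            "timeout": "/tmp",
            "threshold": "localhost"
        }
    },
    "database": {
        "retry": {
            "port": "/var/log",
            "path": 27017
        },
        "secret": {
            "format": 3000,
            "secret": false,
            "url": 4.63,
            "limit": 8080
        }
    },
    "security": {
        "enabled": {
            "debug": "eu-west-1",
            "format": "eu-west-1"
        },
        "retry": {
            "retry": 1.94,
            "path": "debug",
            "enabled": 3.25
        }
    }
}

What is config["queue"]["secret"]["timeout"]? "/tmp"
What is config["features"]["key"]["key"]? True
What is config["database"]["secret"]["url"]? 4.63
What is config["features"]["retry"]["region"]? 4.03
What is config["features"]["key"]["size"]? "/tmp"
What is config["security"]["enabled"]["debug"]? "eu-west-1"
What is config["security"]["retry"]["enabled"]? 3.25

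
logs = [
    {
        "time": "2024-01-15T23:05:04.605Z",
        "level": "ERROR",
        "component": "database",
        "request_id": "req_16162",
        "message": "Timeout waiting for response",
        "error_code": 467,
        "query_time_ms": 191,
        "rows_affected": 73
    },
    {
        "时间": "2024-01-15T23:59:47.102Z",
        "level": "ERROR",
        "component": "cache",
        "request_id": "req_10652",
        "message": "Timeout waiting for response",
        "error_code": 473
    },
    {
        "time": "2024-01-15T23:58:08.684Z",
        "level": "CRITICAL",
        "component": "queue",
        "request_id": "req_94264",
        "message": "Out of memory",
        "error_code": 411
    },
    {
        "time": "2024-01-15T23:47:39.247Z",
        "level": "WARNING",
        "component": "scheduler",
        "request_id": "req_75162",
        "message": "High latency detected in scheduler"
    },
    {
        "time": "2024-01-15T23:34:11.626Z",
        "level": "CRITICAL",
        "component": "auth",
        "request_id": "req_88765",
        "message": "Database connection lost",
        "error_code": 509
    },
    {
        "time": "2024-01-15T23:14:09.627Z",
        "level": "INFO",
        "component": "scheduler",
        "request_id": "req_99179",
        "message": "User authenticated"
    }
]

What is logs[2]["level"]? "CRITICAL"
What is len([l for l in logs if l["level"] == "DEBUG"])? 0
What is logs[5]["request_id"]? "req_99179"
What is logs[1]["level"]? "ERROR"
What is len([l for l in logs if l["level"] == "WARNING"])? 1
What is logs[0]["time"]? "2024-01-15T23:05:04.605Z"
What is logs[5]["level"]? "INFO"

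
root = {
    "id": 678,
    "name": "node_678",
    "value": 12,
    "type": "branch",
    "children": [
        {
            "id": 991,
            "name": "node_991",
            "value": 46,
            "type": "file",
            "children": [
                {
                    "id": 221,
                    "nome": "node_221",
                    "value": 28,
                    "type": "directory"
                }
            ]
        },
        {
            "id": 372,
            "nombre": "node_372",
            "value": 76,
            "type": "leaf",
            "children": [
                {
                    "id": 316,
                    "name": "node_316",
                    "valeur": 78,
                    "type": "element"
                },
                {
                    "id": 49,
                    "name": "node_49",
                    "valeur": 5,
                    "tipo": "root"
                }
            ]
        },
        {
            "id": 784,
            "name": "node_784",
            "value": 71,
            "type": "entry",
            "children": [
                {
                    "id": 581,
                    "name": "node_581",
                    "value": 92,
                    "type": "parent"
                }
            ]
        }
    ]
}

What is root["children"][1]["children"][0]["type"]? "element"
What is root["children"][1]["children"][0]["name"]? "node_316"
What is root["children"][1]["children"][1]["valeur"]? 5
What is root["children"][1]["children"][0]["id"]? 316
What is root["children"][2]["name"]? "node_784"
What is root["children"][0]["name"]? "node_991"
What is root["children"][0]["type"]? "file"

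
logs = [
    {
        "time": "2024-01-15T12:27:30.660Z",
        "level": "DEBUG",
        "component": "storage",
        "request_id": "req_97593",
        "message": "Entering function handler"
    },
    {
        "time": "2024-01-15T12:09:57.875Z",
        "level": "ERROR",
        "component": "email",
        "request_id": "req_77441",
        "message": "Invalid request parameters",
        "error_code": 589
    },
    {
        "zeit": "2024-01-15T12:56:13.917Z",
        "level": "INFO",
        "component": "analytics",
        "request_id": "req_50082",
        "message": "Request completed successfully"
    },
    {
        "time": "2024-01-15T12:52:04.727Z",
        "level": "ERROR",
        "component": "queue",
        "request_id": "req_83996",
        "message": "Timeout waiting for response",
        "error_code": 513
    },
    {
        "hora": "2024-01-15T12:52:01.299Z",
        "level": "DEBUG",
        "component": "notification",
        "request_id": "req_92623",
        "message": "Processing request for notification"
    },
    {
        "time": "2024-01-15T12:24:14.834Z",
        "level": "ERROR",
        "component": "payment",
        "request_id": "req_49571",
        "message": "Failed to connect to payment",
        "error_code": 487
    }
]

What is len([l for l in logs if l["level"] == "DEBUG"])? 2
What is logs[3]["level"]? "ERROR"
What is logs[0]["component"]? "storage"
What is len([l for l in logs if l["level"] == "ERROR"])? 3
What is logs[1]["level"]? "ERROR"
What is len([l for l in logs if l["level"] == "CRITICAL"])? 0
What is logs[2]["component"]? "analytics"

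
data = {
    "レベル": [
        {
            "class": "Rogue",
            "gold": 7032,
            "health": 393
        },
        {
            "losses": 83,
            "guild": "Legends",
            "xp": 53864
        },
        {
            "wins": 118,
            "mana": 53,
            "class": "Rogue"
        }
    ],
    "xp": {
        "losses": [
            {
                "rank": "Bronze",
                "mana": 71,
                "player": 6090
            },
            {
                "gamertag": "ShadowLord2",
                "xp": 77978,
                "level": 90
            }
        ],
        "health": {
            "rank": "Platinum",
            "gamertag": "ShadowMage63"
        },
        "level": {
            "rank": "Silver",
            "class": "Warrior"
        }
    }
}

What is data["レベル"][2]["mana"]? 53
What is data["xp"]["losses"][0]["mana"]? 71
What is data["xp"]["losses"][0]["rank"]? "Bronze"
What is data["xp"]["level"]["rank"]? "Silver"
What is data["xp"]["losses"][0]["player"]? 6090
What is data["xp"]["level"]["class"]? "Warrior"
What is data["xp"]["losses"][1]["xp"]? 77978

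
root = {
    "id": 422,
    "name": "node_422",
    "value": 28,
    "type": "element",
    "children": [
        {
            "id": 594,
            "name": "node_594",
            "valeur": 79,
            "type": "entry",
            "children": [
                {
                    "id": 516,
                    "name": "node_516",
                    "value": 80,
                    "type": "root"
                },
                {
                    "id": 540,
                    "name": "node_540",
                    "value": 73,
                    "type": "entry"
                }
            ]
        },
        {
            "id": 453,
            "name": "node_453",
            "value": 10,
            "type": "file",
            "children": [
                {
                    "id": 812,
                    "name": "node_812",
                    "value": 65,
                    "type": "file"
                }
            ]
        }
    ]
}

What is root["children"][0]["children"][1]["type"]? "entry"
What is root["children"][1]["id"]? 453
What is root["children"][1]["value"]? 10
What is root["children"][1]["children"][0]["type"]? "file"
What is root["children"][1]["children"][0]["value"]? 65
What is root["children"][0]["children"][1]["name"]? "node_540"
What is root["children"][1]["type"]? "file"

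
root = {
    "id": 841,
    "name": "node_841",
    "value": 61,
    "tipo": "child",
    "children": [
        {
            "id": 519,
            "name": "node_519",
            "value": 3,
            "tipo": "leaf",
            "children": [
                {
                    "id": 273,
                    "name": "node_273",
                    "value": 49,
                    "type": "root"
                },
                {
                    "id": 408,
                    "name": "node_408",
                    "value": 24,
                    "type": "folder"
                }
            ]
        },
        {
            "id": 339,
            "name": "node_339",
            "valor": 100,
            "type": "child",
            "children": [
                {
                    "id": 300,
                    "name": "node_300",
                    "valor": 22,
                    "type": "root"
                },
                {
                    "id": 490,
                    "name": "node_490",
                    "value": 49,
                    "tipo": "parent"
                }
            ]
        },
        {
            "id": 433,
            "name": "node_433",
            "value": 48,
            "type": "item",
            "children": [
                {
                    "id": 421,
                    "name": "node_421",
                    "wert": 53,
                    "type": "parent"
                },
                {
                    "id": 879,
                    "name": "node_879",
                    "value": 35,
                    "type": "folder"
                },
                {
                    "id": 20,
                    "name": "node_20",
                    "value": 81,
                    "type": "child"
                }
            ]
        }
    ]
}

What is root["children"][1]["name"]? "node_339"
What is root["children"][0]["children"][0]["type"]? "root"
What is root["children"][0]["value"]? 3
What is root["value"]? 61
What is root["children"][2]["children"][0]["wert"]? 53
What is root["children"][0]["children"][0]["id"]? 273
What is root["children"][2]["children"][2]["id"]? 20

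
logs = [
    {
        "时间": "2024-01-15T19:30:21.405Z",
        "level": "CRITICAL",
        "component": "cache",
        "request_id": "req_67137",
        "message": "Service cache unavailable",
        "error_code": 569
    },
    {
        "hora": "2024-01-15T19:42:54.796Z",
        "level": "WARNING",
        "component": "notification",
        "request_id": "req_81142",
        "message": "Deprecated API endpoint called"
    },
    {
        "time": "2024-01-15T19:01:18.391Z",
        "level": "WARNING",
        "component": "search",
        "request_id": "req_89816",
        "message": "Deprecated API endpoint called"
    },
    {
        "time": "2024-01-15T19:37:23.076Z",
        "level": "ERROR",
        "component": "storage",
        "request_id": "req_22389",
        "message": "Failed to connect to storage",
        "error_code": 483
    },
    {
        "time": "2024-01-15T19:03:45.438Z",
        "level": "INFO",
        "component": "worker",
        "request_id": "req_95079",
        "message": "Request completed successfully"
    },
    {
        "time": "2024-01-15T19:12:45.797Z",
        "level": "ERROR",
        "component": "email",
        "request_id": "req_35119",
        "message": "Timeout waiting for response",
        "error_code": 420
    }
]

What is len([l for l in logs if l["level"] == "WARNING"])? 2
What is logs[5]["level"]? "ERROR"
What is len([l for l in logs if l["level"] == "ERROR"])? 2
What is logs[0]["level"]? "CRITICAL"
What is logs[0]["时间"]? "2024-01-15T19:30:21.405Z"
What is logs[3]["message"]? "Failed to connect to storage"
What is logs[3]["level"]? "ERROR"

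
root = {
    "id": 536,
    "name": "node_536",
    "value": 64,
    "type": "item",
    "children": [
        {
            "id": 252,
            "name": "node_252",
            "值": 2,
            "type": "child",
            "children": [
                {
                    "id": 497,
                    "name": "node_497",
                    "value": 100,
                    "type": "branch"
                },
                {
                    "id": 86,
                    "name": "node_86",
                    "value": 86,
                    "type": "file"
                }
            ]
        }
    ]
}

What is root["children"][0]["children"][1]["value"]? 86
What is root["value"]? 64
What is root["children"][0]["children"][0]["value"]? 100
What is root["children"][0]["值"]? 2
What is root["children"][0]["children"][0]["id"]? 497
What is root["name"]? "node_536"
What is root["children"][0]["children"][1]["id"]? 86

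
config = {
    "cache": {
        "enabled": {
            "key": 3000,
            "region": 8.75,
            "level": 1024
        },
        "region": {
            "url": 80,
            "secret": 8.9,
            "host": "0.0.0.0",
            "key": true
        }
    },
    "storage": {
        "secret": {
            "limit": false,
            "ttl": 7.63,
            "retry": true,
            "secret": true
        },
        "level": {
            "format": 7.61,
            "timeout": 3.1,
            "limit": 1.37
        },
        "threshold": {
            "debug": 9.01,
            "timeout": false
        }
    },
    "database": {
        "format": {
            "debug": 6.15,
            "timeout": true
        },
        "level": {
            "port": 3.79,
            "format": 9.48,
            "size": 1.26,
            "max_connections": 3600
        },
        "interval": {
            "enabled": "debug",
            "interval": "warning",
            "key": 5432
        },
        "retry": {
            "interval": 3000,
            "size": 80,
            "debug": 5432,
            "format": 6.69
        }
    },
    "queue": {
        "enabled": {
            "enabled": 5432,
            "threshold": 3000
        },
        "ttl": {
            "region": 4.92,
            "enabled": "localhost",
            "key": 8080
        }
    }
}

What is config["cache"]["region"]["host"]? "0.0.0.0"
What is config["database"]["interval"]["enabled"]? "debug"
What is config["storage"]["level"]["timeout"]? 3.1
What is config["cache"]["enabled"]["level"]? 1024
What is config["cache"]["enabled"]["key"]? 3000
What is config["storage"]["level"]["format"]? 7.61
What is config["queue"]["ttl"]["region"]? 4.92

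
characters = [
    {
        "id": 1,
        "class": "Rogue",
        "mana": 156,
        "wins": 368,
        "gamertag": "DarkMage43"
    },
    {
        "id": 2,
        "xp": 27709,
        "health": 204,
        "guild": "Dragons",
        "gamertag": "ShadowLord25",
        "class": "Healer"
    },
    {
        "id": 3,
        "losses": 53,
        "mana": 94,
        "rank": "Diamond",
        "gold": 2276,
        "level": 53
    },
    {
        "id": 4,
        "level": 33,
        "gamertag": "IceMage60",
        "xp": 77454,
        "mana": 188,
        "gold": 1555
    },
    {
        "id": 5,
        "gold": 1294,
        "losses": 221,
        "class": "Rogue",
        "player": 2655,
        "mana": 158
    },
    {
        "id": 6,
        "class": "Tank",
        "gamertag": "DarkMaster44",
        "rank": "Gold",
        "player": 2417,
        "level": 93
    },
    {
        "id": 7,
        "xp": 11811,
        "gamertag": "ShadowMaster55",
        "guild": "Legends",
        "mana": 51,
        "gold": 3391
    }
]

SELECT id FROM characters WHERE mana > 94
[1, 4, 5]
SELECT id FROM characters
[1, 2, 3, 4, 5, 6, 7]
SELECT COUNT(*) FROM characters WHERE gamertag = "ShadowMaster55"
1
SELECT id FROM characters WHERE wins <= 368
[1]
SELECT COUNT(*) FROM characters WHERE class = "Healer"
1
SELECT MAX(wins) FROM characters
368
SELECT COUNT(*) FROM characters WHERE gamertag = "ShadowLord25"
1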